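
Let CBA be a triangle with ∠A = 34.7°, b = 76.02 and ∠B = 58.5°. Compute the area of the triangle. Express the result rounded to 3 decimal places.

area ≈ 1926.229

The third angle is ∠C = 180° − ∠B − ∠A = 86.80°.
Law of sines: c = b·sin C/sin B ≈ 89.019.
Law of sines: a = b·sin A/sin B ≈ 50.756.
Area = ½·b·c·sin A ≈ 1926.2.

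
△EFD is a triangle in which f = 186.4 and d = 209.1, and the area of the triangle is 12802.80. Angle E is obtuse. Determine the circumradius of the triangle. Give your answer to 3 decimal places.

R ≈ 281.951

From area = ½·f·d·sin E, we get sin E = 2·area/(f·d) ≈ 0.65695.
Taking the obtuse solution, ∠E ≈ 2.425 rad.
Law of cosines then gives e ≈ 370.46.
Circumradius = e/(2 sin E) ≈ 281.95.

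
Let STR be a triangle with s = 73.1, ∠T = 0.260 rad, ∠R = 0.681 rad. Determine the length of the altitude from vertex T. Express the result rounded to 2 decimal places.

The third angle is ∠S = π − ∠T − ∠R = 2.201 rad.
Law of sines: t = s·sin T/sin S ≈ 23.254.
Law of sines: r = s·sin R/sin S ≈ 56.947.
Area = ½·s·t·sin R ≈ 535.09.
The altitude from T has length 2·area/t ≈ 46.022.

46.02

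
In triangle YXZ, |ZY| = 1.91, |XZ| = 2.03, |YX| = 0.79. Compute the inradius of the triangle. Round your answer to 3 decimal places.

Semiperimeter s = (2.03 + 1.91 + 0.79)/2 = 2.365.
Heron's formula: area = √(2.365·0.335·0.455·1.575) ≈ 0.7535.
Inradius = area/s = 0.7535/2.365 ≈ 0.31861.

r ≈ 0.319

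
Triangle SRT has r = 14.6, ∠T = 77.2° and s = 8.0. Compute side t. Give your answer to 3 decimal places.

15.014

By the law of cosines, t² = s² + r² − 2·s·r·cos T = 225.41, so t ≈ 15.014.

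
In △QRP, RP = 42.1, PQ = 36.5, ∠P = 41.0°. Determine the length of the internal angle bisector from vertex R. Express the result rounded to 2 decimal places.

By the law of cosines, QR² = RP² + PQ² − 2·RP·PQ·cos P = 785.21, so QR ≈ 28.022.
Law of cosines again: cos R = (QR² + RP² − PQ²)/(2·QR·RP) ≈ 0.51935, so ∠R ≈ 58.71°.
The bisector from R has length 2·QR·RP·cos(∠R/2)/(QR+RP) ≈ 29.327.

29.33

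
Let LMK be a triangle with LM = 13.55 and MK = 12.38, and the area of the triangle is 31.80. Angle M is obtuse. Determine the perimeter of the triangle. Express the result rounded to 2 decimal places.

perimeter ≈ 51.37

From area = ½·LM·MK·sin M, we get sin M = 2·area/(LM·MK) ≈ 0.37914.
Taking the obtuse solution, ∠M ≈ 157.72°.
Law of cosines then gives KL ≈ 25.442.
Perimeter = 12.38 + 25.442 + 13.55 = 51.372.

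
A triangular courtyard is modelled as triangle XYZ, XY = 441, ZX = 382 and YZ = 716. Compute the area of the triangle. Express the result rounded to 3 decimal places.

area ≈ 72391.028

Semiperimeter s = (716 + 382 + 441)/2 = 769.5.
Heron's formula: area = √(769.5·53.5·387.5·328.5) ≈ 72391.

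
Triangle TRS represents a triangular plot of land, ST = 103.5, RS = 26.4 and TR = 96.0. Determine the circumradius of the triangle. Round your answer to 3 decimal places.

By the law of cosines, cos T = (ST² + TR² − RS²) / (2·ST·TR) ≈ 0.96776, so ∠T ≈ 0.2546 rad.
Circumradius = RS/(2 sin T) ≈ 52.406.

52.406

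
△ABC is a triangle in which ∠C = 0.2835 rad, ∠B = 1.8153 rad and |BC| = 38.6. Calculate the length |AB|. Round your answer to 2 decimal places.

The third angle is ∠A = π − ∠B − ∠C = 1.0428 rad.
Law of sines: |AB| = |BC|·sin C/sin A ≈ 12.499.

12.50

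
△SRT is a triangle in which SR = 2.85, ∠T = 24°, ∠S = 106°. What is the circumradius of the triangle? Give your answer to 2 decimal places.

The third angle is ∠R = 180° − ∠T − ∠S = 50.00°.
Law of sines: RT = SR·sin S/sin T ≈ 6.7356.
Law of sines: TS = SR·sin R/sin T ≈ 5.3677.
Circumradius = SR/(2 sin T) ≈ 3.5035.

3.50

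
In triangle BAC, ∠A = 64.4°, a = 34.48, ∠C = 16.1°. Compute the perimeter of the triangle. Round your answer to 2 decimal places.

The third angle is ∠B = 180° − ∠A − ∠C = 99.50°.
Law of sines: b = a·sin B/sin A ≈ 37.709.
Law of sines: c = a·sin C/sin A ≈ 10.603.
Semiperimeter s = (37.709+34.48+10.603)/2 = 41.396.
Perimeter = 37.709 + 34.48 + 10.603 = 82.792.

perimeter ≈ 82.79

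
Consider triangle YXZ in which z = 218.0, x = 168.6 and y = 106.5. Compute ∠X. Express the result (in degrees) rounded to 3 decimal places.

By the law of cosines, cos X = (z² + y² − x²) / (2·z·y) ≈ 0.65556, so ∠X ≈ 49.04°.

∠X ≈ 49.038°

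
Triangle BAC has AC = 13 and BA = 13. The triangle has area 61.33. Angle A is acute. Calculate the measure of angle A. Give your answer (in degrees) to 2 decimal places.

46.54

From area = ½·BA·AC·sin A, we get sin A = 2·area/(BA·AC) ≈ 0.72580.
Taking the acute solution, ∠A ≈ 46.54°.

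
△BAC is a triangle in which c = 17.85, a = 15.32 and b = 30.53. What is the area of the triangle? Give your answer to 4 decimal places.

area ≈ 98.6375

Semiperimeter s = (30.53 + 15.32 + 17.85)/2 = 31.85.
Heron's formula: area = √(31.85·1.32·16.53·14) ≈ 98.638.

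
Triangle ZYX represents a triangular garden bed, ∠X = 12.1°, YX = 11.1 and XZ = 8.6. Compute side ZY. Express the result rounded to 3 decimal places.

3.239

By the law of cosines, ZY² = YX² + XZ² − 2·YX·XZ·cos X = 10.492, so ZY ≈ 3.2391.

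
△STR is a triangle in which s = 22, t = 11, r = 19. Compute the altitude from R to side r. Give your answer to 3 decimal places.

h_R ≈ 11.000

Semiperimeter p = (22 + 11 + 19)/2 = 26.
Heron's formula: area = √(26·4·15·7) ≈ 104.5.
The altitude from R has length 2·area/r ≈ 11.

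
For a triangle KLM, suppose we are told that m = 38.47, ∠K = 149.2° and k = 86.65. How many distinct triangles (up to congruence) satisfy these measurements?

1

m·sin K = 38.47·sin(149.2°) ≈ 19.7.
Since ∠K is not acute, a triangle exists only if k > m; here k > m, so there is exactly one triangle.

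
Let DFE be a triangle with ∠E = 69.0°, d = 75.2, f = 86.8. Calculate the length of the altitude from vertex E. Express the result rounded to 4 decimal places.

By the law of cosines, e² = d² + f² − 2·d·f·cos E = 8510.9, so e ≈ 92.254.
Area = ½·d·f·sin E ≈ 3046.9.
The altitude from E has length 2·area/e ≈ 66.054.

66.0544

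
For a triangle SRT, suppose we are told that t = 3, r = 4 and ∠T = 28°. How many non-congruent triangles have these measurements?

r·sin T = 4·sin(28°) ≈ 1.878.
Since r sin T < t < r (1.878 < 3 < 4), two triangles exist.

2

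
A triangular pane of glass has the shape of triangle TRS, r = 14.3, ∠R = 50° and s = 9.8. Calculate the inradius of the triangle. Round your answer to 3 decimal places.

Law of sines: sin S = s·sin R/r ≈ 0.52498.
Since r ≥ s, only the acute value applies: ∠S ≈ 31.67°.
Then ∠T = 180° − ∠R − ∠S ≈ 98.33°.
Law of sines gives t = r·sin T/sin R ≈ 18.47.
Area = ½·r·s·sin T ≈ 69.33.
Semiperimeter p = (18.47+14.3+9.8)/2 = 21.285.
Inradius = area/p = 69.33/21.285 ≈ 3.2572.

3.257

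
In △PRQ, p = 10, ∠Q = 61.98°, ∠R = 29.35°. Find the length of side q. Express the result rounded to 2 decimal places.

8.83

The third angle is ∠P = 180° − ∠R − ∠Q = 88.67°.
Law of sines: q = p·sin Q/sin P ≈ 8.8302.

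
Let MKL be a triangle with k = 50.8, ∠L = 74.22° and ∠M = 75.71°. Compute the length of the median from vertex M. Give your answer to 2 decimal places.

60.30

The third angle is ∠K = 180° − ∠L − ∠M = 30.07°.
Law of sines: m = k·sin M/sin K ≈ 98.249.
Law of sines: l = k·sin L/sin K ≈ 97.565.
Median from M: ½√(2·k² + 2·l² − m²) ≈ 60.304.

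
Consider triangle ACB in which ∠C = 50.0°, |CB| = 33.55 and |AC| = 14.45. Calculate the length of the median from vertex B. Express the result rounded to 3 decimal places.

29.431

By the law of cosines, |BA|² = |AC|² + |CB|² − 2·|AC|·|CB|·cos C = 711.16, so |BA| ≈ 26.668.
Median from B: ½√(2·|CB|² + 2·|BA|² − |AC|²) ≈ 29.431.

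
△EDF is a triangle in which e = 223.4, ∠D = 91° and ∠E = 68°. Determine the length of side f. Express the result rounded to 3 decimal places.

The third angle is ∠F = 180° − ∠E − ∠D = 21.00°.
Law of sines: f = e·sin F/sin E ≈ 86.347.

86.347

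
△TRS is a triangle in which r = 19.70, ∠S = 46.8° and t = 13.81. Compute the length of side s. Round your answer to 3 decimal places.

By the law of cosines, s² = t² + r² − 2·t·r·cos S = 206.33, so s ≈ 14.364.

14.364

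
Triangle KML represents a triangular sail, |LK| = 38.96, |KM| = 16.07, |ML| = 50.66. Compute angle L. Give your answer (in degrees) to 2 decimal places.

By the law of cosines, cos L = (|ML|² + |LK|² − |KM|²) / (2·|ML|·|LK|) ≈ 0.96926, so ∠L ≈ 14.24°.

∠L ≈ 14.24°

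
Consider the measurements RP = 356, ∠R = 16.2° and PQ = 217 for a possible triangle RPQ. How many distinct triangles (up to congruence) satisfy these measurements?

RP·sin R = 356·sin(16.2°) ≈ 99.32.
Since RP sin R < PQ < RP (99.32 < 217 < 356), two triangles exist.

2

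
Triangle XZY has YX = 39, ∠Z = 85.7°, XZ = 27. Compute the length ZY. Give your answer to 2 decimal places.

Law of sines: sin Y = XZ·sin Z/YX ≈ 0.69036.
Since YX ≥ XZ, only the acute value applies: ∠Y ≈ 43.66°.
Then ∠X = 180° − ∠Z − ∠Y ≈ 50.64°.
Law of sines gives ZY = YX·sin X/sin Z ≈ 30.24.

30.24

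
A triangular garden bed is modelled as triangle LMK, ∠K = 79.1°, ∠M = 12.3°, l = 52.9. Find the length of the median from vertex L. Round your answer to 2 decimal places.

The third angle is ∠L = 180° − ∠M − ∠K = 88.60°.
Law of sines: m = l·sin M/sin L ≈ 11.273.
Law of sines: k = l·sin K/sin L ≈ 51.961.
Median from L: ½√(2·m² + 2·k² − l²) ≈ 26.719.

26.72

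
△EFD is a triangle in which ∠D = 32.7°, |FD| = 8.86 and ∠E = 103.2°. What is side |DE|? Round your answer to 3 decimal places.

6.333

The third angle is ∠F = 180° − ∠D − ∠E = 44.10°.
Law of sines: |DE| = |FD|·sin F/sin E ≈ 6.3331.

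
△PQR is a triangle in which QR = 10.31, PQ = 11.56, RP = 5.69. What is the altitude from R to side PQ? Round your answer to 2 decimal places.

h_R ≈ 5.07

Semiperimeter s = (10.31 + 5.69 + 11.56)/2 = 13.78.
Heron's formula: area = √(13.78·3.47·8.09·2.22) ≈ 29.305.
The altitude from R has length 2·area/PQ ≈ 5.0701.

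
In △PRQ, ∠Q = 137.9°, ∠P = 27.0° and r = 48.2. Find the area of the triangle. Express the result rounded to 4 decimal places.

The third angle is ∠R = 180° − ∠Q − ∠P = 15.10°.
Law of sines: p = r·sin P/sin R ≈ 84.
Law of sines: q = r·sin Q/sin R ≈ 124.05.
Area = ½·r·p·sin Q ≈ 1357.2.

area ≈ 1357.2094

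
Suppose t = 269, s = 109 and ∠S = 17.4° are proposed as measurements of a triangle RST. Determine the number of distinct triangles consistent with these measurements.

t·sin S = 269·sin(17.4°) ≈ 80.44.
Since t sin S < s < t (80.44 < 109 < 269), two triangles exist.

2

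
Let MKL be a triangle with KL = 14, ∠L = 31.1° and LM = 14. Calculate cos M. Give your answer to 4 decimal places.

By the law of cosines, MK² = KL² + LM² − 2·KL·LM·cos L = 56.343, so MK ≈ 7.5062.
Law of cosines again: cos M = (LM² + MK² − KL²)/(2·LM·MK) ≈ 0.26808, so ∠M ≈ 74.45°.

0.2681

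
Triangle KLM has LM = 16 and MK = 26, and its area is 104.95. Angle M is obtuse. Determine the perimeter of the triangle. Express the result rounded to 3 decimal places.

From area = ½·LM·MK·sin M, we get sin M = 2·area/(LM·MK) ≈ 0.50457.
Taking the obtuse solution, ∠M ≈ 149.70°.
Law of cosines then gives KL ≈ 40.624.
Perimeter = 16 + 26 + 40.624 = 82.624.

perimeter ≈ 82.624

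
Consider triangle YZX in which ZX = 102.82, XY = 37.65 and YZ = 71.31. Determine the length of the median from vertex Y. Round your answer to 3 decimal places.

Median from Y: ½√(2·XY² + 2·YZ² − ZX²) ≈ 24.664.

m_Y ≈ 24.664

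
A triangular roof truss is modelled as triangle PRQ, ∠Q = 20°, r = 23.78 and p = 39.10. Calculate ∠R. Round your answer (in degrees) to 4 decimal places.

By the law of cosines, q² = p² + r² − 2·p·r·cos Q = 346.85, so q ≈ 18.624.
Law of cosines again: cos R = (q² + p² − r²)/(2·q·p) ≈ 0.89960, so ∠R ≈ 25.89°.

25.8941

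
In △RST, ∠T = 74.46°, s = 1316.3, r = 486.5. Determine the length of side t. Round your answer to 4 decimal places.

1275.2248

By the law of cosines, t² = r² + s² − 2·r·s·cos T = 1.6262e+06, so t ≈ 1275.2.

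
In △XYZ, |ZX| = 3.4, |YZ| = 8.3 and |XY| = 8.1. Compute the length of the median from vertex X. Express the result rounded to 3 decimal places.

m_X ≈ 4.622

Median from X: ½√(2·|ZX|² + 2·|XY|² − |YZ|²) ≈ 4.622.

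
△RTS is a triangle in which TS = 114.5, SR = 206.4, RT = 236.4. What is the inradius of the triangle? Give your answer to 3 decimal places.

Semiperimeter s = (114.5 + 206.4 + 236.4)/2 = 278.65.
Heron's formula: area = √(278.65·164.15·72.25·42.25) ≈ 11816.
Inradius = area/s = 11816/278.65 ≈ 42.406.

r ≈ 42.406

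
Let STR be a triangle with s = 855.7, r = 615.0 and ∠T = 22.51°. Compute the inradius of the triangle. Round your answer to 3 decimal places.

109.357

By the law of cosines, t² = r² + s² − 2·r·s·cos T = 1.3812e+05, so t ≈ 371.65.
Area = ½·r·s·sin T ≈ 1.0074e+05.
Semiperimeter p = (855.7+371.65+615)/2 = 921.18.
Inradius = area/p = 1.0074e+05/921.18 ≈ 109.36.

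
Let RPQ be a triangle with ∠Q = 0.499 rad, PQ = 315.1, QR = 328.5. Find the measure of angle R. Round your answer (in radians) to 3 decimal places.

∠R ≈ 1.240 rad

By the law of cosines, RP² = PQ² + QR² − 2·PQ·QR·cos Q = 25423, so RP ≈ 159.45.
Law of cosines again: cos R = (QR² + RP² − PQ²)/(2·QR·RP) ≈ 0.32502, so ∠R ≈ 1.240 rad.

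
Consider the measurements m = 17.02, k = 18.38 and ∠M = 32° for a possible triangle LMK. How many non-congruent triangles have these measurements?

k·sin M = 18.38·sin(32°) ≈ 9.74.
Since k sin M < m < k (9.74 < 17.02 < 18.38), two triangles exist.

2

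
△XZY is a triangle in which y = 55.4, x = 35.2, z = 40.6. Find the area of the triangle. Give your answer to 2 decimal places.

713.11

Semiperimeter s = (35.2 + 40.6 + 55.4)/2 = 65.6.
Heron's formula: area = √(65.6·30.4·25·10.2) ≈ 713.11.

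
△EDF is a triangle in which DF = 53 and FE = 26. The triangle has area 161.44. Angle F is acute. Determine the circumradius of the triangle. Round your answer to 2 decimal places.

R ≈ 60.57

From area = ½·DF·FE·sin F, we get sin F = 2·area/(DF·FE) ≈ 0.23431.
Taking the acute solution, ∠F ≈ 13.55°.
Law of cosines then gives ED ≈ 28.385.
Circumradius = ED/(2 sin F) ≈ 60.572.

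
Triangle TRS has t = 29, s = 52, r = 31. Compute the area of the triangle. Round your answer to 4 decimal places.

Semiperimeter p = (29 + 31 + 52)/2 = 56.
Heron's formula: area = √(56·27·25·4) ≈ 388.84.

388.8444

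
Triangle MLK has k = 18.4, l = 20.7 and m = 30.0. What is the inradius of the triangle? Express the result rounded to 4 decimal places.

Semiperimeter s = (30 + 20.7 + 18.4)/2 = 34.55.
Heron's formula: area = √(34.55·4.55·13.85·16.15) ≈ 187.52.
Inradius = area/s = 187.52/34.55 ≈ 5.4274.

r ≈ 5.4274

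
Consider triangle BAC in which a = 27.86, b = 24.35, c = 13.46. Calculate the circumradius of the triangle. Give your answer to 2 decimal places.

By the law of cosines, cos B = (a² + c² − b²) / (2·a·c) ≈ 0.48591, so ∠B ≈ 60.93°.
Circumradius = b/(2 sin B) ≈ 13.93.

R ≈ 13.93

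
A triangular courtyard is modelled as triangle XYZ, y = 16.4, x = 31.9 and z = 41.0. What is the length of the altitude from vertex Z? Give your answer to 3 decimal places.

Semiperimeter s = (31.9 + 16.4 + 41)/2 = 44.65.
Heron's formula: area = √(44.65·12.75·28.25·3.65) ≈ 242.28.
The altitude from Z has length 2·area/z ≈ 11.819.

11.819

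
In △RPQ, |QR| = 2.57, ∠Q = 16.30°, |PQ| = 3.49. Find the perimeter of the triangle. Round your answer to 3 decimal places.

perimeter ≈ 7.312

By the law of cosines, |RP|² = |PQ|² + |QR|² − 2·|PQ|·|QR|·cos Q = 1.5674, so |RP| ≈ 1.252.
Semiperimeter s = (3.49+2.57+1.252)/2 = 3.656.
Perimeter = 3.49 + 2.57 + 1.252 = 7.312.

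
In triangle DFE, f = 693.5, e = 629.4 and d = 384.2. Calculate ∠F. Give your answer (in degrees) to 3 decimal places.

By the law of cosines, cos F = (e² + d² − f²) / (2·e·d) ≈ 0.12988, so ∠F ≈ 82.54°.

∠F ≈ 82.538°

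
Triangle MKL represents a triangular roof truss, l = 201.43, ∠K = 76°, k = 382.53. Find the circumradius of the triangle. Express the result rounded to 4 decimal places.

Law of sines: sin L = l·sin K/k ≈ 0.51093.
Since k ≥ l, only the acute value applies: ∠L ≈ 30.73°.
Then ∠M = 180° − ∠K − ∠L ≈ 73.27°.
Law of sines gives m = k·sin M/sin K ≈ 377.56.
Circumradius = k/(2 sin K) ≈ 197.12.

R ≈ 197.1203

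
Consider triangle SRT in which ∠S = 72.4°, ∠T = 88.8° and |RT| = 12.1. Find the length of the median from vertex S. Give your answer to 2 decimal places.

m_S ≈ 7.23

The third angle is ∠R = 180° − ∠T − ∠S = 18.80°.
Law of sines: |TS| = |RT|·sin R/sin S ≈ 4.0909.
Law of sines: |SR| = |RT|·sin T/sin S ≈ 12.691.
Median from S: ½√(2·|TS|² + 2·|SR|² − |RT|²) ≈ 7.232.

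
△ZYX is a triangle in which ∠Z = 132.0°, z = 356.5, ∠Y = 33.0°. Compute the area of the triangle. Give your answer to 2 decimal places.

The third angle is ∠X = 180° − ∠Z − ∠Y = 15.00°.
Law of sines: y = z·sin Y/sin Z ≈ 261.27.
Law of sines: x = z·sin X/sin Z ≈ 124.16.
Area = ½·z·y·sin X ≈ 12054.

12053.71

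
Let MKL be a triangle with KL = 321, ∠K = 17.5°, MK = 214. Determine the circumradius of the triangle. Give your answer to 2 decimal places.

By the law of cosines, LM² = MK² + KL² − 2·MK·KL·cos K = 17808, so LM ≈ 133.45.
Area = ½·MK·KL·sin K ≈ 10328.
Circumradius = LM/(2 sin K) ≈ 221.89.

R ≈ 221.89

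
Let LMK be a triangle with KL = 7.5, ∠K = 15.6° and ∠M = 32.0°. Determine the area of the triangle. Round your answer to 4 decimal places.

The third angle is ∠L = 180° − ∠M − ∠K = 132.40°.
Law of sines: MK = KL·sin L/sin M ≈ 10.451.
Law of sines: LM = KL·sin K/sin M ≈ 3.806.
Area = ½·KL·MK·sin K ≈ 10.54.

10.5397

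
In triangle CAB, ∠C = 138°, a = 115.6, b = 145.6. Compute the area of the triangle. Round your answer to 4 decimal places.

area ≈ 5631.1891

Area = ½·a·b·sin C ≈ 5631.2.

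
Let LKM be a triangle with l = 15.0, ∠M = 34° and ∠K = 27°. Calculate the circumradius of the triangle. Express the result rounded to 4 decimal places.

R ≈ 8.5752

The third angle is ∠L = 180° − ∠K − ∠M = 119.00°.
Law of sines: k = l·sin K/sin L ≈ 7.7861.
Law of sines: m = l·sin M/sin L ≈ 9.5903.
Circumradius = l/(2 sin L) ≈ 8.5752.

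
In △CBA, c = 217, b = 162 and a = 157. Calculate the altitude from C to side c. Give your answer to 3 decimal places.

Semiperimeter s = (217 + 162 + 157)/2 = 268.
Heron's formula: area = √(268·51·106·111) ≈ 12681.
The altitude from C has length 2·area/c ≈ 116.88.

h_C ≈ 116.879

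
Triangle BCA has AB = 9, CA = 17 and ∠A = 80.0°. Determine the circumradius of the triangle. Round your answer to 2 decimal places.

R ≈ 9.04

By the law of cosines, BC² = CA² + AB² − 2·CA·AB·cos A = 316.86, so BC ≈ 17.801.
Area = ½·CA·AB·sin A ≈ 75.338.
Circumradius = BC/(2 sin A) ≈ 9.0376.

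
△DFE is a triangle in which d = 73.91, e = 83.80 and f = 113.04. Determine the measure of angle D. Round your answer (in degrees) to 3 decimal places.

40.818

By the law of cosines, cos D = (f² + e² − d²) / (2·f·e) ≈ 0.75679, so ∠D ≈ 40.82°.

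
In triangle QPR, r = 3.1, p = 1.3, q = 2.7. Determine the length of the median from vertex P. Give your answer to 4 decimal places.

2.8333

Median from P: ½√(2·r² + 2·q² − p²) ≈ 2.8333.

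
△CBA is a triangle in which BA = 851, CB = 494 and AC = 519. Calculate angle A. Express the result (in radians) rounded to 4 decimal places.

0.5576

By the law of cosines, cos A = (BA² + AC² − CB²) / (2·BA·AC) ≈ 0.84852, so ∠A ≈ 0.558 rad.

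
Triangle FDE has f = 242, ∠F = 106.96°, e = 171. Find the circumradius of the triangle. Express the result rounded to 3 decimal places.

Law of sines: sin E = e·sin F/f ≈ 0.67588.
Since f ≥ e, only the acute value applies: ∠E ≈ 42.52°.
Then ∠D = 180° − ∠F − ∠E ≈ 30.52°.
Law of sines gives d = f·sin D/sin F ≈ 128.48.
Circumradius = f/(2 sin F) ≈ 126.5.

126.502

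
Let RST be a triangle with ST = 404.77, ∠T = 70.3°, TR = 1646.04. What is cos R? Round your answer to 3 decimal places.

cos R ≈ 0.970

By the law of cosines, RS² = ST² + TR² − 2·ST·TR·cos T = 2.4241e+06, so RS ≈ 1557.
Law of cosines again: cos R = (TR² + RS² − ST²)/(2·TR·RS) ≈ 0.96958, so ∠R ≈ 14.17°.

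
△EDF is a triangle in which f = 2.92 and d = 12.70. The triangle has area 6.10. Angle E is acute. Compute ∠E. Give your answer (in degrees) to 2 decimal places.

19.21

From area = ½·d·f·sin E, we get sin E = 2·area/(d·f) ≈ 0.32898.
Taking the acute solution, ∠E ≈ 19.21°.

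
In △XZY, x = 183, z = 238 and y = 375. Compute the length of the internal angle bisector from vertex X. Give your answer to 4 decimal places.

By the law of cosines, cos X = (z² + y² − x²) / (2·z·y) ≈ 0.91754, so ∠X ≈ 23.43°.
The bisector from X has length 2·z·y·cos(∠X/2)/(z+y) ≈ 285.12.

t_X ≈ 285.1244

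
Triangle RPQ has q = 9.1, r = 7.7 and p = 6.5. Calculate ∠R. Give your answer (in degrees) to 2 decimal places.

By the law of cosines, cos R = (p² + q² − r²) / (2·p·q) ≈ 0.55596, so ∠R ≈ 56.22°.

56.22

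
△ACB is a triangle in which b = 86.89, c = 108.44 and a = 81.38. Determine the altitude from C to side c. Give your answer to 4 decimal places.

Semiperimeter s = (81.38 + 108.44 + 86.89)/2 = 138.35.
Heron's formula: area = √(138.35·56.975·29.915·51.465) ≈ 3483.7.
The altitude from C has length 2·area/c ≈ 64.251.

64.2511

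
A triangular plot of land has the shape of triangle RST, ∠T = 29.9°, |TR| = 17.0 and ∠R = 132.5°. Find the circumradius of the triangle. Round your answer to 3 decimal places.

The third angle is ∠S = 180° − ∠T − ∠R = 17.60°.
Law of sines: |ST| = |TR|·sin R/sin S ≈ 41.452.
Law of sines: |RS| = |TR|·sin T/sin S ≈ 28.026.
Circumradius = |TR|/(2 sin S) ≈ 28.111.

28.111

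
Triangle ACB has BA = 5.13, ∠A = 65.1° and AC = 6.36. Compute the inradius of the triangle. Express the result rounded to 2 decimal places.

By the law of cosines, CB² = BA² + AC² − 2·BA·AC·cos A = 39.292, so CB ≈ 6.2684.
Area = ½·BA·AC·sin A ≈ 14.797.
Semiperimeter s = (6.2684+5.13+6.36)/2 = 8.8792.
Inradius = area/s = 14.797/8.8792 ≈ 1.6665.

r ≈ 1.67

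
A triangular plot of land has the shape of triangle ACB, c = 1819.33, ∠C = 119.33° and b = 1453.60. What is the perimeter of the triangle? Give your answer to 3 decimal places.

3866.272

Law of sines: sin B = b·sin C/c ≈ 0.69656.
Since c ≥ b, only the acute value applies: ∠B ≈ 44.15°.
Then ∠A = 180° − ∠C − ∠B ≈ 16.52°.
Law of sines gives a = c·sin A/sin C ≈ 593.34.
Semiperimeter s = (593.34+1819.3+1453.6)/2 = 1933.1.
Perimeter = 593.34 + 1819.3 + 1453.6 = 3866.3.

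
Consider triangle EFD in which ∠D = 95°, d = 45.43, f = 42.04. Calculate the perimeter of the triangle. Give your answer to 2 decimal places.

101.41

Law of sines: sin F = f·sin D/d ≈ 0.92186.
Since d ≥ f, only the acute value applies: ∠F ≈ 67.20°.
Then ∠E = 180° − ∠D − ∠F ≈ 17.80°.
Law of sines gives e = d·sin E/sin D ≈ 13.941.
Semiperimeter s = (13.941+42.04+45.43)/2 = 50.706.
Perimeter = 13.941 + 42.04 + 45.43 = 101.41.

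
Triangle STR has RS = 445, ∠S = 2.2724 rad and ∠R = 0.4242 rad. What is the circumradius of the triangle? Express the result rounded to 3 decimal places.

516.899

The third angle is ∠T = π − ∠R − ∠S = 0.4450 rad.
Law of sines: TR = RS·sin S/sin T ≈ 789.62.
Law of sines: ST = RS·sin R/sin T ≈ 425.5.
Circumradius = RS/(2 sin T) ≈ 516.9.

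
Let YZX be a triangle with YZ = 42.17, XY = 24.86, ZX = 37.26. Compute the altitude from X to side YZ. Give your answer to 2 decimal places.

Semiperimeter s = (37.26 + 24.86 + 42.17)/2 = 52.145.
Heron's formula: area = √(52.145·14.885·27.285·9.975) ≈ 459.62.
The altitude from X has length 2·area/YZ ≈ 21.798.

h_X ≈ 21.80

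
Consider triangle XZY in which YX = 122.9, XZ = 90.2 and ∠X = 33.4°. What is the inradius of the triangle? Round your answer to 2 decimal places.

21.65

By the law of cosines, ZY² = YX² + XZ² − 2·YX·XZ·cos X = 4730.9, so ZY ≈ 68.782.
Area = ½·YX·XZ·sin X ≈ 3051.2.
Semiperimeter s = (68.782+122.9+90.2)/2 = 140.94.
Inradius = area/s = 3051.2/140.94 ≈ 21.649.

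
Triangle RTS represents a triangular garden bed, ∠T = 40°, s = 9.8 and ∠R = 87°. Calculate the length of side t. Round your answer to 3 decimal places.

7.888

The third angle is ∠S = 180° − ∠R − ∠T = 53.00°.
Law of sines: t = s·sin T/sin S ≈ 7.8876.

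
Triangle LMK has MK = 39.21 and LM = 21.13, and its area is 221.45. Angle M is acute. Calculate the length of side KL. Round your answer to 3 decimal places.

From area = ½·LM·MK·sin M, we get sin M = 2·area/(LM·MK) ≈ 0.53458.
Taking the acute solution, ∠M ≈ 32.32°.
Law of cosines then gives KL ≈ 24.156.

24.156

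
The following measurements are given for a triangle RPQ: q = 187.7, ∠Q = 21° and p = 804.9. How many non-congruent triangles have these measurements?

p·sin Q = 804.9·sin(21°) ≈ 288.5.
Since q = 187.7 < 288.5 = p sin Q, no triangle exists.

0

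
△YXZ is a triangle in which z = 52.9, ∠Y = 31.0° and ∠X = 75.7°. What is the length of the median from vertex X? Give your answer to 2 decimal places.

The third angle is ∠Z = 180° − ∠Y − ∠X = 73.30°.
Law of sines: y = z·sin Y/sin Z ≈ 28.445.
Law of sines: x = z·sin X/sin Z ≈ 53.518.
Median from X: ½√(2·z² + 2·y² − x²) ≈ 32.981.

32.98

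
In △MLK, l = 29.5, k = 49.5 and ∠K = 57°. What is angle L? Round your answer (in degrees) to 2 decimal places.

∠L ≈ 29.99°

Law of sines: sin L = l·sin K/k ≈ 0.49981.
Since k ≥ l, only the acute value applies: ∠L ≈ 29.99°.
Then ∠M = 180° − ∠K − ∠L ≈ 93.01°.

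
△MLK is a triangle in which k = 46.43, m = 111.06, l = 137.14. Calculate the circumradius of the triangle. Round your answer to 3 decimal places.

R ≈ 75.504

By the law of cosines, cos M = (l² + k² − m²) / (2·l·k) ≈ 0.67758, so ∠M ≈ 47.35°.
Circumradius = m/(2 sin M) ≈ 75.504.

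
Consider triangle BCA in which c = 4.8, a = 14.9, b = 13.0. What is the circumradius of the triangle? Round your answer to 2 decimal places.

By the law of cosines, cos B = (c² + a² − b²) / (2·c·a) ≈ 0.53167, so ∠B ≈ 57.88°.
Circumradius = b/(2 sin B) ≈ 7.6746.

R ≈ 7.67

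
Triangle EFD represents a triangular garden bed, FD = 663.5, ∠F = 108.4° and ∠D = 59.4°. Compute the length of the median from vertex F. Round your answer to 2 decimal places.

m_F ≈ 1285.66

The third angle is ∠E = 180° − ∠F − ∠D = 12.20°.
Law of sines: DE = FD·sin F/sin E ≈ 2979.2.
Law of sines: EF = FD·sin D/sin E ≈ 2702.5.
Median from F: ½√(2·EF² + 2·FD² − DE²) ≈ 1285.7.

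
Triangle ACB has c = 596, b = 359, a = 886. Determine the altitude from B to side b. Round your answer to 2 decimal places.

Semiperimeter s = (886 + 596 + 359)/2 = 920.5.
Heron's formula: area = √(920.5·34.5·324.5·561.5) ≈ 76068.
The altitude from B has length 2·area/b ≈ 423.78.

423.78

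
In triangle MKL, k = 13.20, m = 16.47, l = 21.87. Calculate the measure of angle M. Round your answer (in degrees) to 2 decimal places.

∠M ≈ 48.67°

By the law of cosines, cos M = (k² + l² − m²) / (2·k·l) ≈ 0.66037, so ∠M ≈ 48.67°.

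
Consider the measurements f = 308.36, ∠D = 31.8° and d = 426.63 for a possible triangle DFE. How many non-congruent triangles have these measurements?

1

f·sin D = 308.36·sin(31.8°) ≈ 162.5.
Since d ≥ f, exactly one triangle exists.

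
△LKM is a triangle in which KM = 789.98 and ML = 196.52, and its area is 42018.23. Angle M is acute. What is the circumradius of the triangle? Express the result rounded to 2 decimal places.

585.37

From area = ½·KM·ML·sin M, we get sin M = 2·area/(KM·ML) ≈ 0.54131.
Taking the acute solution, ∠M ≈ 32.77°.
Law of cosines then gives LK ≈ 633.73.
Circumradius = LK/(2 sin M) ≈ 585.37.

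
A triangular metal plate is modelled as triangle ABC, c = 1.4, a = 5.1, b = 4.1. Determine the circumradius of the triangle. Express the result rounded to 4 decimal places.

By the law of cosines, cos A = (b² + c² − a²) / (2·b·c) ≈ -0.63066, so ∠A ≈ 129.10°.
Circumradius = a/(2 sin A) ≈ 3.2858.

3.2858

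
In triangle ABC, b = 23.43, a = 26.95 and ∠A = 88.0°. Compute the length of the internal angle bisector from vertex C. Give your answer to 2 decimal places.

Law of sines: sin B = b·sin A/a ≈ 0.86886.
Since a ≥ b, only the acute value applies: ∠B ≈ 60.33°.
Then ∠C = 180° − ∠A − ∠B ≈ 31.67°.
Law of sines gives c = a·sin C/sin A ≈ 14.16.
The bisector from C has length 2·a·b·cos(∠C/2)/(a+b) ≈ 24.116.

t_C ≈ 24.12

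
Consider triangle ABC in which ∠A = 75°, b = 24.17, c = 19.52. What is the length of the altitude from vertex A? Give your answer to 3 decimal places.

16.972

By the law of cosines, a² = b² + c² − 2·b·c·cos A = 721, so a ≈ 26.851.
Area = ½·b·c·sin A ≈ 227.86.
The altitude from A has length 2·area/a ≈ 16.972.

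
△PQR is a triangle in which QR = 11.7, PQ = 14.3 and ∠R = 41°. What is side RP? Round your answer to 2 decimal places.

Law of sines: sin P = QR·sin R/PQ ≈ 0.53678.
Since PQ ≥ QR, only the acute value applies: ∠P ≈ 32.46°.
Then ∠Q = 180° − ∠R − ∠P ≈ 106.54°.
Law of sines gives RP = PQ·sin Q/sin R ≈ 20.895.

20.90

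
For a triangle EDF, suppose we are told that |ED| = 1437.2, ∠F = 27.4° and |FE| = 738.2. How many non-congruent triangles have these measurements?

|FE|·sin F = 738.2·sin(27.4°) ≈ 339.7.
Since |ED| ≥ |FE|, exactly one triangle exists.

1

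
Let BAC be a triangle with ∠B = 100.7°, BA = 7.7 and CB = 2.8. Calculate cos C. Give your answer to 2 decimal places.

By the law of cosines, AC² = CB² + BA² − 2·CB·BA·cos B = 75.136, so AC ≈ 8.6681.
Law of cosines again: cos C = (AC² + CB² − BA²)/(2·AC·CB) ≈ 0.48795, so ∠C ≈ 60.79°.

cos C ≈ 0.49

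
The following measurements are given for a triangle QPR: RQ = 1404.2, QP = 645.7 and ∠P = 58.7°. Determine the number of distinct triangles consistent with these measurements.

QP·sin P = 645.7·sin(58.7°) ≈ 551.7.
Since RQ ≥ QP, exactly one triangle exists.

1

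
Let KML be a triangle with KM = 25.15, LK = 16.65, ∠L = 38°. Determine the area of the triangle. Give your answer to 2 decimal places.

Law of sines: sin M = LK·sin L/KM ≈ 0.40759.
Since KM ≥ LK, only the acute value applies: ∠M ≈ 24.05°.
Then ∠K = 180° − ∠L − ∠M ≈ 117.95°.
Law of sines gives ML = KM·sin K/sin L ≈ 36.087.
Area = ½·KM·LK·sin K ≈ 184.96.

184.96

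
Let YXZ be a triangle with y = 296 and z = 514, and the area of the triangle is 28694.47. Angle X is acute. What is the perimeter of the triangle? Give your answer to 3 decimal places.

From area = ½·z·y·sin X, we get sin X = 2·area/(z·y) ≈ 0.37720.
Taking the acute solution, ∠X ≈ 22.16°.
Law of cosines then gives x ≈ 264.58.
Perimeter = 296 + 264.58 + 514 = 1074.6.

1074.578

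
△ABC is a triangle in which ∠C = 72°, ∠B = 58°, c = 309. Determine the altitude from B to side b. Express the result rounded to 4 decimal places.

h_B ≈ 236.7077

The third angle is ∠A = 180° − ∠B − ∠C = 50.00°.
Law of sines: a = c·sin A/sin C ≈ 248.89.
Law of sines: b = c·sin B/sin C ≈ 275.53.
Area = ½·c·a·sin B ≈ 32610.
The altitude from B has length 2·area/b ≈ 236.71.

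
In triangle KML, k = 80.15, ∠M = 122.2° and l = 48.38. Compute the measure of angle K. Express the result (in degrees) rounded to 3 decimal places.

By the law of cosines, m² = l² + k² − 2·l·k·cos M = 12897, so m ≈ 113.57.
Law of cosines again: cos K = (m² + l² − k²)/(2·m·l) ≈ 0.80209, so ∠K ≈ 36.67°.

∠K ≈ 36.670°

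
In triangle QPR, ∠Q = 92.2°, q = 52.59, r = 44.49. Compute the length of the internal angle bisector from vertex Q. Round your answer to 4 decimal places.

Law of sines: sin R = r·sin Q/q ≈ 0.84535.
Since q ≥ r, only the acute value applies: ∠R ≈ 57.71°.
Then ∠P = 180° − ∠Q − ∠R ≈ 30.09°.
Law of sines gives p = q·sin P/sin Q ≈ 26.386.
The bisector from Q has length 2·p·r·cos(∠Q/2)/(p+r) ≈ 22.97.

t_Q ≈ 22.9695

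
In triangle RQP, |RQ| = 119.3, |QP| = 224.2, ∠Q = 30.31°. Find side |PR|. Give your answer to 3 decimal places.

By the law of cosines, |PR|² = |RQ|² + |QP|² − 2·|RQ|·|QP|·cos Q = 18316, so |PR| ≈ 135.34.

135.338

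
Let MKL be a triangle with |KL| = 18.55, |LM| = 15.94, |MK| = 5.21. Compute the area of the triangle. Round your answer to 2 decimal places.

area ≈ 38.43

Semiperimeter s = (18.55 + 15.94 + 5.21)/2 = 19.85.
Heron's formula: area = √(19.85·1.3·3.91·14.64) ≈ 38.434.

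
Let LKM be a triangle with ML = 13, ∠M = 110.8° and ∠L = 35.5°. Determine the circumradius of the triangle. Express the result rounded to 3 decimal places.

The third angle is ∠K = 180° − ∠M − ∠L = 33.70°.
Law of sines: KM = ML·sin L/sin K ≈ 13.606.
Law of sines: LK = ML·sin M/sin K ≈ 21.903.
Circumradius = ML/(2 sin K) ≈ 11.715.

R ≈ 11.715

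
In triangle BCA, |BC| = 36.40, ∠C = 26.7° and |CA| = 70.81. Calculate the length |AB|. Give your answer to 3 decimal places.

By the law of cosines, |AB|² = |BC|² + |CA|² − 2·|BC|·|CA|·cos C = 1733.7, so |AB| ≈ 41.638.

41.638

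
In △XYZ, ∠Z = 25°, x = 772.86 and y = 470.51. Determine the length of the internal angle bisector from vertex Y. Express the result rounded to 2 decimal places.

t_Y ≈ 508.91

By the law of cosines, z² = x² + y² − 2·x·y·cos Z = 1.5956e+05, so z ≈ 399.44.
Law of cosines again: cos Y = (z² + x² − y²)/(2·z·x) ≈ 0.86729, so ∠Y ≈ 29.86°.
The bisector from Y has length 2·z·x·cos(∠Y/2)/(z+x) ≈ 508.91.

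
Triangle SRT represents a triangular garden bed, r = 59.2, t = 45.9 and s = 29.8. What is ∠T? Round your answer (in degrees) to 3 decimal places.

By the law of cosines, cos T = (s² + r² − t²) / (2·s·r) ≈ 0.64786, so ∠T ≈ 49.62°.

∠T ≈ 49.619°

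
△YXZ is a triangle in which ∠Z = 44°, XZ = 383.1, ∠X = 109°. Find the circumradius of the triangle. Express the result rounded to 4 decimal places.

The third angle is ∠Y = 180° − ∠X − ∠Z = 27.00°.
Law of sines: ZY = XZ·sin X/sin Y ≈ 797.88.
Law of sines: YX = XZ·sin Z/sin Y ≈ 586.19.
Circumradius = XZ/(2 sin Y) ≈ 421.93.

R ≈ 421.9251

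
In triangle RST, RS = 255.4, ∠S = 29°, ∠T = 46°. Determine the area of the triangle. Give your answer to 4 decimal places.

The third angle is ∠R = 180° − ∠S − ∠T = 105.00°.
Law of sines: ST = RS·sin R/sin T ≈ 342.95.
Law of sines: TR = RS·sin S/sin T ≈ 172.13.
Area = ½·RS·ST·sin S ≈ 21232.

area ≈ 21232.0881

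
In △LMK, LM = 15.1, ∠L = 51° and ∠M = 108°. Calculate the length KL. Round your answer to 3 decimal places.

40.073

The third angle is ∠K = 180° − ∠L − ∠M = 21.00°.
Law of sines: KL = LM·sin M/sin K ≈ 40.073.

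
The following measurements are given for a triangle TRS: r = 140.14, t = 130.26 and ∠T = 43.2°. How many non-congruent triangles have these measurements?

r·sin T = 140.14·sin(43.2°) ≈ 95.93.
Since r sin T < t < r (95.93 < 130.26 < 140.14), two triangles exist.

2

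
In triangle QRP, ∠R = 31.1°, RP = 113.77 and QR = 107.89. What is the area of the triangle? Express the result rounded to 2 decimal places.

3170.13

Area = ½·QR·RP·sin R ≈ 3170.1.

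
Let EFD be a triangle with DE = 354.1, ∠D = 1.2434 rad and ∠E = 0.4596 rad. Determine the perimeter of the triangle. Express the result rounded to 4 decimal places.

The third angle is ∠F = π − ∠D − ∠E = 1.4386 rad.
Law of sines: FD = DE·sin E/sin F ≈ 158.46.
Law of sines: EF = DE·sin D/sin F ≈ 338.24.
Semiperimeter s = (158.46+354.1+338.24)/2 = 425.4.
Perimeter = 158.46 + 354.1 + 338.24 = 850.8.

perimeter ≈ 850.8006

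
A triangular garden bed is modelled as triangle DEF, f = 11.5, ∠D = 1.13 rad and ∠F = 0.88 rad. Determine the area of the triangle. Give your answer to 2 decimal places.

The third angle is ∠E = π − ∠F − ∠D = 1.132 rad.
Law of sines: d = f·sin D/sin F ≈ 13.495.
Law of sines: e = f·sin E/sin F ≈ 13.505.
Area = ½·f·d·sin E ≈ 70.229.

70.23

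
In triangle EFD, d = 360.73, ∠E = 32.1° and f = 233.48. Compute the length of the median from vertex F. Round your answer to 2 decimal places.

269.09

By the law of cosines, e² = f² + d² − 2·f·d·cos E = 41944, so e ≈ 204.8.
Median from F: ½√(2·d² + 2·e² − f²) ≈ 269.09.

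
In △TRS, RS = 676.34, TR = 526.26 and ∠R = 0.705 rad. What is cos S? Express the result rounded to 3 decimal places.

cos S ≈ 0.628

By the law of cosines, ST² = TR² + RS² − 2·TR·RS·cos R = 1.9222e+05, so ST ≈ 438.43.
Law of cosines again: cos S = (RS² + ST² − TR²)/(2·RS·ST) ≈ 0.62845, so ∠S ≈ 0.891 rad.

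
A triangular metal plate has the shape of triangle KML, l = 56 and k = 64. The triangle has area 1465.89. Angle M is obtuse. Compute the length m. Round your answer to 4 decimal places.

From area = ½·l·k·sin M, we get sin M = 2·area/(l·k) ≈ 0.81802.
Taking the obtuse solution, ∠M ≈ 125.11°.
Law of cosines then gives m ≈ 106.56.

106.5597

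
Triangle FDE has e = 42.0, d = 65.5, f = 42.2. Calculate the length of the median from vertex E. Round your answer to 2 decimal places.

m_E ≈ 50.94

Median from E: ½√(2·f² + 2·d² − e²) ≈ 50.937.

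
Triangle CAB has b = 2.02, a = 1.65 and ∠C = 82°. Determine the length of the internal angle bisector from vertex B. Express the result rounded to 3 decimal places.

1.737

By the law of cosines, c² = a² + b² − 2·a·b·cos C = 5.8752, so c ≈ 2.4239.
Law of cosines again: cos B = (c² + a² − b²)/(2·c·a) ≈ 0.56474, so ∠B ≈ 55.62°.
The bisector from B has length 2·c·a·cos(∠B/2)/(c+a) ≈ 1.7367.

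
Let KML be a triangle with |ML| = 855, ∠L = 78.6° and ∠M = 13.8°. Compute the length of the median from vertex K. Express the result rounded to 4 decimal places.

435.8059

The third angle is ∠K = 180° − ∠M − ∠L = 87.60°.
Law of sines: |LK| = |ML|·sin M/sin K ≈ 204.13.
Law of sines: |KM| = |ML|·sin L/sin K ≈ 838.87.
Median from K: ½√(2·|LK|² + 2·|KM|² − |ML|²) ≈ 435.81.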